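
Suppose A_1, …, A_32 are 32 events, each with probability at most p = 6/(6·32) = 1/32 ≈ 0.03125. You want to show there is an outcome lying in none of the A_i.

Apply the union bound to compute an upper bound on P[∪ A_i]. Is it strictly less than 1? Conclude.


Union bound: P[∪_{i=1}^{32} A_i] ≤ Σ_i P[A_i] ≤ 32·p = 32·(1/32) = 1.
Numerically: 1 ≈ 1.00000.
Is 1 < 1? NO.
Since the bound 1 is ≥ 1, the union bound is uninformative here; it does NOT by itself certify existence.

32·p = 1 ≈ 1.00000; existence NOT certified by the union bound.


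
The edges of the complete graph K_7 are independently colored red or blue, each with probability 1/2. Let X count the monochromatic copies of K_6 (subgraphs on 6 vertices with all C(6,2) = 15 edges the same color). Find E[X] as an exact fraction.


Let X = Σ_S X_S over the C(7, 6) = 7 subsets S of size 6, where X_S = 1 if the K_6 on S is monochromatic.
For a fixed S, the K_6 on S has C(6, 2) = 15 edges. P[all 15 edges red] = (1/2)^15, and likewise for blue, so P[monochromatic] = 2·(1/2)^15 = 2^{1 − 15} = 1/16384.
By linearity of expectation: E[X] = C(7, 6) · 2^{1 − 15} = 7 · 1/16384 = 7/16384.
Numerically: E[X] ≈ 0.0004.

E[X] = C(7,6)·2^(1−C(6,2)) = 7/16384 ≈ 0.0004.


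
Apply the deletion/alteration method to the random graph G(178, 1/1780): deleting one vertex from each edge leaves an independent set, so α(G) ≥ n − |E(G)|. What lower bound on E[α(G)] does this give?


E[|E(G)|] = C(178, 2)·p = 15753 · (1/1780) = 177/20.
E[α(G)] ≥ n − E[|E(G)|] = 178 − 177/20 = 3383/20.
Numerically: ≈ 169.150000.
(This is only a lower bound; the true E[α(G)] may be larger.)

E[α(G)] ≥ 3383/20 ≈ 169.150000.


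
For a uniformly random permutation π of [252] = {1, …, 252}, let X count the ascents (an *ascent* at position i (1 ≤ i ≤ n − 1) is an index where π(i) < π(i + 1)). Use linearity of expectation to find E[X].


Write X = Σ X_I over i = 1, …, 251, with X_I the indicator of one ascent.
There are 251 indicators.
For each fixed i, the pair (π(i), π(i+1)) is a uniformly random ordered pair of distinct values from {1, …, 252}; by symmetry P[π(i) < π(i+1)] = 1/2.
By linearity: E[X] = 251 · (1/2) = (252 − 1) · (1/2) = 251/2 ≈ 125.5000.

E[X] = 251/2 = 125.5000.


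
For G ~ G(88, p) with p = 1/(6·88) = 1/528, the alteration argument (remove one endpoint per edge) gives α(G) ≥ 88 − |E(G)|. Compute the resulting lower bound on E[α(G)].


E[|E(G)|] = C(88, 2)·p = 3828 · (1/528) = 29/4.
E[α(G)] ≥ n − E[|E(G)|] = 88 − 29/4 = 323/4.
Numerically: ≈ 80.7500.
(This is only a lower bound; the true E[α(G)] may be larger.)

E[α(G)] ≥ 323/4 ≈ 80.7500.


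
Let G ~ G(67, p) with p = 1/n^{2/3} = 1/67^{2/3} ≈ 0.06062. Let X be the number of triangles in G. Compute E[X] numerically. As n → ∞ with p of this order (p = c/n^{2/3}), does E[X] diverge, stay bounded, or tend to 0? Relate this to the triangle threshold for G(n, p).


Number of potential triangles: C(67, 3) = 47905.
Each occurs with probability p³ ≈ (0.06062)³ ≈ 2.227668e-04.
By linearity: E[X] = C(67, 3)·p³ ≈ 47905 · 2.227668e-04 ≈ 10.6716.
Since α = 2/3 < 1, p = c/n^{2/3} ≫ 1/n is above the triangle threshold p ~ 1/n. Asymptotically E[X] ~ (c³/6)·n^{3(1−α)} = (1³/6)·n^{1} → ∞; triangles are abundant w.h.p.

E[X] ≈ 10.6716; in regime p = Θ(1/n^{2/3}) E[X] diverges (above the triangle threshold p ~ 1/n).


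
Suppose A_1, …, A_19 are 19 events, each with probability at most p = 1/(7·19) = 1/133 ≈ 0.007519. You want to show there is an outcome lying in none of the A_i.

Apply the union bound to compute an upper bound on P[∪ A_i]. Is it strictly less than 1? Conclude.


Union bound: P[∪_{i=1}^{19} A_i] ≤ Σ_i P[A_i] ≤ 19·p = 19·(1/133) = 1/7.
Numerically: 1/7 ≈ 0.142857.
Is 1/7 < 1? YES.
Since P[∪ A_i] ≤ 1/7 < 1, the complement has P[∩ A_i^c] ≥ 1 − 1/7 = 6/7 > 0, so some outcome avoids every A_i.

19·p = 1/7 ≈ 0.142857; existence CERTIFIED by the union bound.


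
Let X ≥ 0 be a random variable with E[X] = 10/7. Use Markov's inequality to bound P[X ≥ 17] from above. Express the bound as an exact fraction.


μ = E[X] = 10/7, a = 17.
Markov: P[X ≥ 17] ≤ μ/a = (10/7)/17 = 10/119.
Numerically: ≈ 0.0840.
(Since a = 17 > μ = 1.4286, the bound 10/119 is < 1 and informative.)

P[X ≥ 17] ≤ 10/119 ≈ 0.0840.


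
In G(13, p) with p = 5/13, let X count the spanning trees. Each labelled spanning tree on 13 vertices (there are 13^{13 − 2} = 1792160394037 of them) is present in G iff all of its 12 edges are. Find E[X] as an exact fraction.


K_13 has 13^{13 − 2} = 1792160394037 labelled spanning trees.
For each such spanning tree H, let X_H = 1 if all 12 edges of H are present in G. Then P[X_H = 1] = p^{12} = (5/13)^{12} = 244140625/23298085122481.
By linearity: E[X] = Σ_H E[X_H] = 1792160394037 · p^{12} = 1792160394037 · 244140625/23298085122481 = 244140625/13.
Numerically: E[X] ≈ 1.878e+07.

E[X] = 1792160394037 · (5/13)^{12} = 244140625/13 ≈ 1.878e+07.


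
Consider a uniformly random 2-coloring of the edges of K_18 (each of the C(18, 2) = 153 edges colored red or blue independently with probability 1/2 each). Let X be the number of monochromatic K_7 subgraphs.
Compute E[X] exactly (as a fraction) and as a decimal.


Let X = Σ_S X_S over the C(18, 7) = 31824 subsets S of size 7, where X_S = 1 if the K_7 on S is monochromatic.
For a fixed S, the K_7 on S has C(7, 2) = 21 edges. P[all 21 edges red] = (1/2)^21, and likewise for blue, so P[monochromatic] = 2·(1/2)^21 = 2^{1 − 21} = 1/1048576.
By linearity of expectation: E[X] = C(18, 7) · 2^{1 − 21} = 31824 · 1/1048576 = 1989/65536.
Numerically: E[X] ≈ 0.030350.

E[X] = C(18,7)·2^(1−C(7,2)) = 1989/65536 ≈ 0.030350.


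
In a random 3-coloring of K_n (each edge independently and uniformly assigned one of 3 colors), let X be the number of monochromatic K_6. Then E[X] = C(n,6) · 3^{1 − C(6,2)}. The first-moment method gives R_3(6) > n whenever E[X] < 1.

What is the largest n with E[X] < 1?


We need C(n, 6) · 3^{1 − 15} < 1, i.e. C(n, 6) < 3^{15 − 1} = 4782969.
Check values of n near the boundary:
  n = 39: C(39, 6) = 3262623; 3262623 < 4782969? YES
  n = 40: C(40, 6) = 3838380; 3838380 < 4782969? YES
  n = 41: C(41, 6) = 4496388; 4496388 < 4782969? YES
  n = 42: C(42, 6) = 5245786; 5245786 < 4782969? NO
The largest n with C(n, 6) < 4782969 is n = 41 (where E[X] = 1498796/1594323 ≈ 0.940083). Hence R_3(6) > 41, i.e. R_3(6) ≥ 42.

Largest n = 41; hence R_3(6) > 41.


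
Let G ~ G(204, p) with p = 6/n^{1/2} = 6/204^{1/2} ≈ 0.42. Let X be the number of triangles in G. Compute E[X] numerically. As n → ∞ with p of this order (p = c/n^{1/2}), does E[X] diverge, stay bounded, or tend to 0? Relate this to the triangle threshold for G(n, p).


Number of potential triangles: C(204, 3) = 1394204.
Each occurs with probability p³ ≈ (0.42)³ ≈ 7.41325e-02.
By linearity: E[X] = C(204, 3)·p³ ≈ 1394204 · 7.41325e-02 ≈ 103355.793.
Since α = 1/2 < 1, p = c/n^{1/2} ≫ 1/n is above the triangle threshold p ~ 1/n. Asymptotically E[X] ~ (c³/6)·n^{3(1−α)} = (6³/6)·n^{1.5} → ∞; triangles are abundant w.h.p.

E[X] ≈ 103355.793; in regime p = Θ(1/n^{1/2}) E[X] diverges (above the triangle threshold p ~ 1/n).


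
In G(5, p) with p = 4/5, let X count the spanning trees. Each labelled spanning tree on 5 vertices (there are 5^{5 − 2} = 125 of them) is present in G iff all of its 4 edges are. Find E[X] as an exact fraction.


K_5 has 5^{5 − 2} = 125 labelled spanning trees.
For each such spanning tree H, let X_H = 1 if all 4 edges of H are present in G. Then P[X_H = 1] = p^{4} = (4/5)^{4} = 256/625.
By linearity: E[X] = Σ_H E[X_H] = 125 · p^{4} = 125 · 256/625 = 256/5.
Numerically: E[X] ≈ 51.2.

E[X] = 125 · (4/5)^{4} = 256/5 ≈ 51.2.


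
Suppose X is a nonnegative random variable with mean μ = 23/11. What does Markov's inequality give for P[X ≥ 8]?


μ = E[X] = 23/11, a = 8.
Markov: P[X ≥ 8] ≤ μ/a = (23/11)/8 = 23/88.
Numerically: ≈ 0.261.
(Since a = 8 > μ = 2.091, the bound 23/88 is < 1 and informative.)

P[X ≥ 8] ≤ 23/88 ≈ 0.261.


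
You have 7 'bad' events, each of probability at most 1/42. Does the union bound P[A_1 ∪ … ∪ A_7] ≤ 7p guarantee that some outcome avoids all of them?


Union bound: P[∪_{i=1}^{7} A_i] ≤ Σ_i P[A_i] ≤ 7·p = 7·(1/42) = 1/6.
Numerically: 1/6 ≈ 0.1666667.
Is 1/6 < 1? YES.
Since P[∪ A_i] ≤ 1/6 < 1, the complement has P[∩ A_i^c] ≥ 1 − 1/6 = 5/6 > 0, so some outcome avoids every A_i.

7·p = 1/6 ≈ 0.1666667; existence CERTIFIED by the union bound.


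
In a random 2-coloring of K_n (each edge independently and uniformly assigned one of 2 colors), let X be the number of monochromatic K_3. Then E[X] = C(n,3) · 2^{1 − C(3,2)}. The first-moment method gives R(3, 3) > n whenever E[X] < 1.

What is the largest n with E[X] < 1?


We need C(n, 3) · 2^{1 − 3} < 1, i.e. C(n, 3) < 2^{3 − 1} = 4.
Check values of n near the boundary:
  n = 3: C(3, 3) = 1; 1 < 4? YES
  n = 4: C(4, 3) = 4; 4 < 4? NO
  n = 5: C(5, 3) = 10; 10 < 4? NO
The largest n with C(n, 3) < 4 is n = 3 (where E[X] = 1/4 ≈ 0.2500). Hence R(3, 3) > 3, i.e. R(3, 3) ≥ 4.

Largest n = 3; hence R(3, 3) > 3.


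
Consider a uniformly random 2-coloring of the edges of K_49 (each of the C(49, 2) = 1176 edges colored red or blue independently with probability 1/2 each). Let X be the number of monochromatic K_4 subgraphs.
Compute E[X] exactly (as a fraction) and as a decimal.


Let X = Σ_S X_S over the C(49, 4) = 211876 subsets S of size 4, where X_S = 1 if the K_4 on S is monochromatic.
For a fixed S, the K_4 on S has C(4, 2) = 6 edges. P[all 6 edges red] = (1/2)^6, and likewise for blue, so P[monochromatic] = 2·(1/2)^6 = 2^{1 − 6} = 1/32.
By linearity of expectation: E[X] = C(49, 4) · 2^{1 − 6} = 211876 · 1/32 = 52969/8.
Numerically: E[X] ≈ 6621.1250.

E[X] = C(49,4)·2^(1−C(4,2)) = 52969/8 ≈ 6621.1250.


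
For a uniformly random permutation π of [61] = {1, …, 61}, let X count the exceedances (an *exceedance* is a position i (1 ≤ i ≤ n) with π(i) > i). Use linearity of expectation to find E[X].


Write X = Σ_{i=1}^{61} X_i, where X_i = 1_{π(i) > i}.
For each fixed i, π(i) is uniform over {1, …, 61} (marginal of a uniform permutation), so P[π(i) > i] = (n − i)/n. Summing: Σ_{i=1}^{61} (n − i)/n = (0 + 1 + … + 60)/61 = 61(61 − 1)/(2·61) = (61 − 1)/2.
Hence E[X] = Σ_{i=1}^{61} (61 − i)/61 = 30 ≈ 30.0000.

E[X] = 30 = 30.0000.


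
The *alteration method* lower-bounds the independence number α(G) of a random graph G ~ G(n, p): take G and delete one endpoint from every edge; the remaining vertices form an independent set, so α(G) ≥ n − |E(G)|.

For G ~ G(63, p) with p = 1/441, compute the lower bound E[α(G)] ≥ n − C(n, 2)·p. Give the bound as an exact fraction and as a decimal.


E[|E(G)|] = C(63, 2)·p = 1953 · (1/441) = 31/7.
E[α(G)] ≥ n − E[|E(G)|] = 63 − 31/7 = 410/7.
Numerically: ≈ 58.5714.
(This is only a lower bound; the true E[α(G)] may be larger.)

E[α(G)] ≥ 410/7 ≈ 58.5714.


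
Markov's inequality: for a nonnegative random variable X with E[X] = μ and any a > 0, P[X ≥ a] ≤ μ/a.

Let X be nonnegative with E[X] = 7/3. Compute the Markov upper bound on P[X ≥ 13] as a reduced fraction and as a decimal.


μ = E[X] = 7/3, a = 13.
Markov: P[X ≥ 13] ≤ μ/a = (7/3)/13 = 7/39.
Numerically: ≈ 0.1795.
(Since a = 13 > μ = 2.3333, the bound 7/39 is < 1 and informative.)

P[X ≥ 13] ≤ 7/39 ≈ 0.1795.


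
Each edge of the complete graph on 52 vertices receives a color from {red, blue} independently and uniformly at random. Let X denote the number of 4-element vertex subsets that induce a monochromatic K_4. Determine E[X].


Let X = Σ_S X_S over the C(52, 4) = 270725 subsets S of size 4, where X_S = 1 if the K_4 on S is monochromatic.
For a fixed S, the K_4 on S has C(4, 2) = 6 edges. P[all 6 edges red] = (1/2)^6, and likewise for blue, so P[monochromatic] = 2·(1/2)^6 = 2^{1 − 6} = 1/32.
By linearity: E[X] = C(52, 4) · 2^{1 − 6} = 270725 · 1/32 = 270725/32.
Numerically: E[X] ≈ 8460.156250.

E[X] = C(52,4)·2^(1−C(4,2)) = 270725/32 ≈ 8460.156250.


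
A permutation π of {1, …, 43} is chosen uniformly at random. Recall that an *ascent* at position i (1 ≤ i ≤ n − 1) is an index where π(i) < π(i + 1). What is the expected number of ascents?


Write X = Σ X_I over i = 1, …, 42, with X_I the indicator of one ascent.
There are 42 indicators.
For each fixed i, the pair (π(i), π(i+1)) is a uniformly random ordered pair of distinct values from {1, …, 43}; by symmetry P[π(i) < π(i+1)] = 1/2.
By linearity: E[X] = 42 · (1/2) = (43 − 1) · (1/2) = 21 ≈ 21.00000.

E[X] = 21 = 21.00000.


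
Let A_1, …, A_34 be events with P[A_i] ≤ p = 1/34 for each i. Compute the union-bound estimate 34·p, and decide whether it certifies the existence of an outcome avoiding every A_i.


Union bound: P[∪_{i=1}^{34} A_i] ≤ Σ_i P[A_i] ≤ 34·p = 34·(1/34) = 1.
Numerically: 1 ≈ 1.0000.
Is 1 < 1? NO.
Since the bound 1 is ≥ 1, the union bound is uninformative here; it does NOT by itself certify existence.

34·p = 1 ≈ 1.0000; existence NOT certified by the union bound.


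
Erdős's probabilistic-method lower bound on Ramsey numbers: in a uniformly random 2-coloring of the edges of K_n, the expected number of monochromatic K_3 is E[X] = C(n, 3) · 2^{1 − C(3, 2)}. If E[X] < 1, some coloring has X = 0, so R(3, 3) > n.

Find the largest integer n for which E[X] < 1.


We need C(n, 3) · 2^{1 − 3} < 1, i.e. C(n, 3) < 2^{3 − 1} = 4.
Check values of n near the boundary:
  n = 3: C(3, 3) = 1; 1 < 4? YES
  n = 4: C(4, 3) = 4; 4 < 4? NO
  n = 5: C(5, 3) = 10; 10 < 4? NO
  n = 6: C(6, 3) = 20; 20 < 4? NO
The largest n with C(n, 3) < 4 is n = 3 (where E[X] = 1/4 ≈ 0.250). Hence R(3, 3) > 3, i.e. R(3, 3) ≥ 4.

Largest n = 3; hence R(3, 3) > 3.


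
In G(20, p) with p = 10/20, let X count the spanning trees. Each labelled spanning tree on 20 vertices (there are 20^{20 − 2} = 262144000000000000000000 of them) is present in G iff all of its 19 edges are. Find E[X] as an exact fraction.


K_20 has 20^{20 − 2} = 262144000000000000000000 labelled spanning trees.
For each such spanning tree H, let X_H = 1 if all 19 edges of H are present in G. Then P[X_H = 1] = p^{19} = (1/2)^{19} = 1/524288.
By linearity: E[X] = Σ_H E[X_H] = 262144000000000000000000 · p^{19} = 262144000000000000000000 · 1/524288 = 500000000000000000.
Numerically: E[X] ≈ 5e+17.

E[X] = 262144000000000000000000 · (1/2)^{19} = 500000000000000000 ≈ 5e+17.


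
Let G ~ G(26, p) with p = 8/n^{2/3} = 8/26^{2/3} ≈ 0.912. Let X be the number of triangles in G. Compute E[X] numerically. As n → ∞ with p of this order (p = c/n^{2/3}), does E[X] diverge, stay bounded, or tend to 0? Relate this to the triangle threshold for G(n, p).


Number of potential triangles: C(26, 3) = 2600.
Each occurs with probability p³ ≈ (0.912)³ ≈ 7.57396e-01.
By linearity: E[X] = C(26, 3)·p³ ≈ 2600 · 7.57396e-01 ≈ 1969.231.
Since α = 2/3 < 1, p = c/n^{2/3} ≫ 1/n is above the triangle threshold p ~ 1/n. Asymptotically E[X] ~ (c³/6)·n^{3(1−α)} = (8³/6)·n^{1} → ∞; triangles are abundant w.h.p.

E[X] ≈ 1969.231; in regime p = Θ(1/n^{2/3}) E[X] diverges (above the triangle threshold p ~ 1/n).


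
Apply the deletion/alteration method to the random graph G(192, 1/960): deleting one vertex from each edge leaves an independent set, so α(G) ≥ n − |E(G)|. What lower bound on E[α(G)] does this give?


E[|E(G)|] = C(192, 2)·p = 18336 · (1/960) = 191/10.
E[α(G)] ≥ n − E[|E(G)|] = 192 − 191/10 = 1729/10.
Numerically: ≈ 172.9000.
(This is only a lower bound; the true E[α(G)] may be larger.)

E[α(G)] ≥ 1729/10 ≈ 172.9000.


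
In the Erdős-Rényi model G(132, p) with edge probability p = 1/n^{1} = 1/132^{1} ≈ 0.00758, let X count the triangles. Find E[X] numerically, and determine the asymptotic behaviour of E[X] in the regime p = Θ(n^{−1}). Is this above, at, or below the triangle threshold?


Number of potential triangles: C(132, 3) = 374660.
Each occurs with probability p³ ≈ (0.00758)³ ≈ 4.34789e-07.
By linearity: E[X] = C(132, 3)·p³ ≈ 374660 · 4.34789e-07 ≈ 0.163.
Here α = 1, so p = 1/n is exactly at the triangle threshold p ~ 1/n. Asymptotically E[X] → c³/6 = 1³/6 = 1/6 ≈ 0.167, a bounded constant. In this regime the triangle count is asymptotically Poisson(c³/6).

E[X] ≈ 0.163; in regime p = Θ(1/n^{1}) E[X] stays bounded (at the triangle threshold p ~ 1/n).


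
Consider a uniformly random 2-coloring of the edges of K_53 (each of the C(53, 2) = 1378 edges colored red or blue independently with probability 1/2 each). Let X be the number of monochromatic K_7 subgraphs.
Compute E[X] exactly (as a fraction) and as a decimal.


Let X = Σ_S X_S over the C(53, 7) = 154143080 subsets S of size 7, where X_S = 1 if the K_7 on S is monochromatic.
For a fixed S, the K_7 on S has C(7, 2) = 21 edges. P[all 21 edges red] = (1/2)^21, and likewise for blue, so P[monochromatic] = 2·(1/2)^21 = 2^{1 − 21} = 1/1048576.
By linearity: E[X] = C(53, 7) · 2^{1 − 21} = 154143080 · 1/1048576 = 19267885/131072.
Numerically: E[X] ≈ 147.00230.

E[X] = C(53,7)·2^(1−C(7,2)) = 19267885/131072 ≈ 147.00230.


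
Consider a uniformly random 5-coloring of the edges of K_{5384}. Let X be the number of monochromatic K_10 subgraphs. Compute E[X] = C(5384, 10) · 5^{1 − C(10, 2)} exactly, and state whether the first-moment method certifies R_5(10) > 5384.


E[X] = C(5384, 10) · 5^{1 − 45} = 5593137120741932124090737609600 · 5^{−44} = 5593137120741932124090737609600/5684341886080801486968994140625.
As a reduced fraction: E[X] = 223725484829677284963629504384/227373675443232059478759765625 ≈ 0.9840.
Is E[X] < 1? YES.
Since E[X] < 1, there exists a 5-coloring of K_{5384} with no monochromatic K_10; hence R_5(10) > 5384.

E[X] = 223725484829677284963629504384/227373675443232059478759765625 ≈ 0.9840; E[X] < 1, so R_5(10) > 5384.


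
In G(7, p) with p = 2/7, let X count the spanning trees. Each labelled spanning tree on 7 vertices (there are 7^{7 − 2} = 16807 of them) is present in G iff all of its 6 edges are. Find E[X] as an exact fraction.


K_7 has 7^{7 − 2} = 16807 labelled spanning trees.
For each such spanning tree H, let X_H = 1 if all 6 edges of H are present in G. Then P[X_H = 1] = p^{6} = (2/7)^{6} = 64/117649.
By linearity: E[X] = Σ_H E[X_H] = 16807 · p^{6} = 16807 · 64/117649 = 64/7.
Numerically: E[X] ≈ 9.14286.

E[X] = 16807 · (2/7)^{6} = 64/7 ≈ 9.14286.


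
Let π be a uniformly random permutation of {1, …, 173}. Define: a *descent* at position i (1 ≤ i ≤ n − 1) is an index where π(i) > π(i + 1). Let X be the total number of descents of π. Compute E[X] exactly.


Write X = Σ X_I over i = 1, …, 172, with X_I the indicator of one descent.
There are 172 indicators.
For each fixed i, the pair (π(i), π(i+1)) is a uniformly random ordered pair of distinct values from {1, …, 173}; by symmetry P[π(i) > π(i+1)] = 1/2.
By linearity: E[X] = 172 · (1/2) = (173 − 1) · (1/2) = 86 ≈ 86.000000.

E[X] = 86 = 86.000000.


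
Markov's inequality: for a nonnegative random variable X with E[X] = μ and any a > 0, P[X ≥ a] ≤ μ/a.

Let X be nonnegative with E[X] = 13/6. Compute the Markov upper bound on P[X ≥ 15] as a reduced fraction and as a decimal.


μ = E[X] = 13/6, a = 15.
Markov: P[X ≥ 15] ≤ μ/a = (13/6)/15 = 13/90.
Numerically: ≈ 0.144444.
(Since a = 15 > μ = 2.166667, the bound 13/90 is < 1 and informative.)

P[X ≥ 15] ≤ 13/90 ≈ 0.144444.


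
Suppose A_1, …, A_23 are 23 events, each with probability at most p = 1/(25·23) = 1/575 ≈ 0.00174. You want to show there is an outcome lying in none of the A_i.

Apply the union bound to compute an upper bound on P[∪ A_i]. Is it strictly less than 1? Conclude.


Union bound: P[∪_{i=1}^{23} A_i] ≤ Σ_i P[A_i] ≤ 23·p = 23·(1/575) = 1/25.
Numerically: 1/25 ≈ 0.04000.
Is 1/25 < 1? YES.
Since P[∪ A_i] ≤ 1/25 < 1, the complement has P[∩ A_i^c] ≥ 1 − 1/25 = 24/25 > 0, so some outcome avoids every A_i.

23·p = 1/25 ≈ 0.04000; existence CERTIFIED by the union bound.


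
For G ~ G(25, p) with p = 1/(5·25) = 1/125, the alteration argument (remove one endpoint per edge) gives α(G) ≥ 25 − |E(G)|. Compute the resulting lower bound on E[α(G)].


E[|E(G)|] = C(25, 2)·p = 300 · (1/125) = 12/5.
E[α(G)] ≥ n − E[|E(G)|] = 25 − 12/5 = 113/5.
Numerically: ≈ 22.60000.
(This is only a lower bound; the true E[α(G)] may be larger.)

E[α(G)] ≥ 113/5 ≈ 22.60000.


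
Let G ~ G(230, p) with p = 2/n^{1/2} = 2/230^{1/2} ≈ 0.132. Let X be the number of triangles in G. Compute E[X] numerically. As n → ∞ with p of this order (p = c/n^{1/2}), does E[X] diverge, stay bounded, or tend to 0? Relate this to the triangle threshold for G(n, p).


Number of potential triangles: C(230, 3) = 2001460.
Each occurs with probability p³ ≈ (0.132)³ ≈ 2.29350e-03.
By linearity: E[X] = C(230, 3)·p³ ≈ 2001460 · 2.29350e-03 ≈ 4590.343.
Since α = 1/2 < 1, p = c/n^{1/2} ≫ 1/n is above the triangle threshold p ~ 1/n. Asymptotically E[X] ~ (c³/6)·n^{3(1−α)} = (2³/6)·n^{1.5} → ∞; triangles are abundant w.h.p.

E[X] ≈ 4590.343; in regime p = Θ(1/n^{1/2}) E[X] diverges (above the triangle threshold p ~ 1/n).


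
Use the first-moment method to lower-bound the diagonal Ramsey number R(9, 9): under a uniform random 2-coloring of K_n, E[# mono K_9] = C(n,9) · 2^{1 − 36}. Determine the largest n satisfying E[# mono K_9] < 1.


We need C(n, 9) · 2^{1 − 36} < 1, i.e. C(n, 9) < 2^{36 − 1} = 34359738368.
Check values of n near the boundary:
  n = 59: C(59, 9) = 12565671261; 12565671261 < 34359738368? YES
  n = 60: C(60, 9) = 14783142660; 14783142660 < 34359738368? YES
  n = 61: C(61, 9) = 17341763505; 17341763505 < 34359738368? YES
  n = 62: C(62, 9) = 20286591270; 20286591270 < 34359738368? YES
  n = 63: C(63, 9) = 23667689815; 23667689815 < 34359738368? YES
  n = 64: C(64, 9) = 27540584512; 27540584512 < 34359738368? YES
  n = 65: C(65, 9) = 31966749880; 31966749880 < 34359738368? YES
  n = 66: C(66, 9) = 37014131440; 37014131440 < 34359738368? NO
  n = 67: C(67, 9) = 42757703560; 42757703560 < 34359738368? NO
  n = 68: C(68, 9) = 49280065120; 49280065120 < 34359738368? NO
The largest n with C(n, 9) < 34359738368 is n = 65 (where E[X] = 3995843735/4294967296 ≈ 0.93035). Hence R(9, 9) > 65, i.e. R(9, 9) ≥ 66.

Largest n = 65; hence R(9, 9) > 65.


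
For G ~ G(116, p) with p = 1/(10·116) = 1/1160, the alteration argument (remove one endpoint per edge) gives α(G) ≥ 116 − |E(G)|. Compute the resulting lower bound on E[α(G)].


E[|E(G)|] = C(116, 2)·p = 6670 · (1/1160) = 23/4.
E[α(G)] ≥ n − E[|E(G)|] = 116 − 23/4 = 441/4.
Numerically: ≈ 110.250.
(This is only a lower bound; the true E[α(G)] may be larger.)

E[α(G)] ≥ 441/4 ≈ 110.250.


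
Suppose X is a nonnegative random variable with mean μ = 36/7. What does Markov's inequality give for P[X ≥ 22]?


μ = E[X] = 36/7, a = 22.
Markov: P[X ≥ 22] ≤ μ/a = (36/7)/22 = 18/77.
Numerically: ≈ 0.23377.
(Since a = 22 > μ = 5.14286, the bound 18/77 is < 1 and informative.)

P[X ≥ 22] ≤ 18/77 ≈ 0.23377.


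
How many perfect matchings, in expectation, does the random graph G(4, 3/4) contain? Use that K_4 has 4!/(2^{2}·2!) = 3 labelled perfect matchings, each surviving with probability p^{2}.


K_4 has 4!/(2^{2}·2!) = 3 labelled perfect matchings.
For each such perfect matching H, let X_H = 1 if all 2 edges of H are present in G. Then P[X_H = 1] = p^{2} = (3/4)^{2} = 9/16.
Summing the indicators: E[X] = Σ_H E[X_H] = 3 · p^{2} = 3 · 9/16 = 27/16.
Numerically: E[X] ≈ 1.688.

E[X] = 3 · (3/4)^{2} = 27/16 ≈ 1.688.


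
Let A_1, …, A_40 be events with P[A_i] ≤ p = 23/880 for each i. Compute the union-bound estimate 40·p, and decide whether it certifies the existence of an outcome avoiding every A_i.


Union bound: P[∪_{i=1}^{40} A_i] ≤ Σ_i P[A_i] ≤ 40·p = 40·(23/880) = 23/22.
Numerically: 23/22 ≈ 1.0454545.
Is 23/22 < 1? NO.
Since the bound 23/22 is ≥ 1, the union bound is uninformative here; it does NOT by itself certify existence.

40·p = 23/22 ≈ 1.0454545; existence NOT certified by the union bound.


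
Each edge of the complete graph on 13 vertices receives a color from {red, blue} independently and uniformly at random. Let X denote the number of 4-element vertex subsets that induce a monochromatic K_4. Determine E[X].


Let X = Σ_S X_S over the C(13, 4) = 715 subsets S of size 4, where X_S = 1 if the K_4 on S is monochromatic.
For a fixed S, the K_4 on S has C(4, 2) = 6 edges. P[all 6 edges red] = (1/2)^6, and likewise for blue, so P[monochromatic] = 2·(1/2)^6 = 2^{1 − 6} = 1/32.
By linearity of expectation: E[X] = C(13, 4) · 2^{1 − 6} = 715 · 1/32 = 715/32.
Numerically: E[X] ≈ 22.343750.

E[X] = C(13,4)·2^(1−C(4,2)) = 715/32 ≈ 22.343750.


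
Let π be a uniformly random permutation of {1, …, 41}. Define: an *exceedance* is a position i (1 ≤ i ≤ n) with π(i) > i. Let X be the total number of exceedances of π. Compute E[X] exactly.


Write X = Σ_{i=1}^{41} X_i, where X_i = 1_{π(i) > i}.
For each fixed i, π(i) is uniform over {1, …, 41} (marginal of a uniform permutation), so P[π(i) > i] = (n − i)/n. Summing: Σ_{i=1}^{41} (n − i)/n = (0 + 1 + … + 40)/41 = 41(41 − 1)/(2·41) = (41 − 1)/2.
Hence E[X] = Σ_{i=1}^{41} (41 − i)/41 = 20 ≈ 20.000000.

E[X] = 20 = 20.000000.


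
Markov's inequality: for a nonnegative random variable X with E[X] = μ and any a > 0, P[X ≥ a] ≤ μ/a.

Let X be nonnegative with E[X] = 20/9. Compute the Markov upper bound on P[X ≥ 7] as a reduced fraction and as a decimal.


μ = E[X] = 20/9, a = 7.
Markov: P[X ≥ 7] ≤ μ/a = (20/9)/7 = 20/63.
Numerically: ≈ 0.317460.
(Since a = 7 > μ = 2.222222, the bound 20/63 is < 1 and informative.)

P[X ≥ 7] ≤ 20/63 ≈ 0.317460.


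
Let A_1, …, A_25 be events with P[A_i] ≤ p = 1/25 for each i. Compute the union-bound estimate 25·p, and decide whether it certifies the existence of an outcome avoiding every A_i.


Union bound: P[∪_{i=1}^{25} A_i] ≤ Σ_i P[A_i] ≤ 25·p = 25·(1/25) = 1.
Numerically: 1 ≈ 1.00000.
Is 1 < 1? NO.
Since the bound 1 is ≥ 1, the union bound is uninformative here; it does NOT by itself certify existence.

25·p = 1 ≈ 1.00000; existence NOT certified by the union bound.


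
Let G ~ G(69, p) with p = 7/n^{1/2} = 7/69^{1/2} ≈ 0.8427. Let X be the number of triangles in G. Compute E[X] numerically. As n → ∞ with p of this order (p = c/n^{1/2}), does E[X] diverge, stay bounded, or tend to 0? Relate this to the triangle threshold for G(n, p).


Number of potential triangles: C(69, 3) = 52394.
Each occurs with probability p³ ≈ (0.8427)³ ≈ 5.9843982e-01.
By linearity: E[X] = C(69, 3)·p³ ≈ 52394 · 5.9843982e-01 ≈ 31354.65595.
Since α = 1/2 < 1, p = c/n^{1/2} ≫ 1/n is above the triangle threshold p ~ 1/n. Asymptotically E[X] ~ (c³/6)·n^{3(1−α)} = (7³/6)·n^{1.5} → ∞; triangles are abundant w.h.p.

E[X] ≈ 31354.65595; in regime p = Θ(1/n^{1/2}) E[X] diverges (above the triangle threshold p ~ 1/n).


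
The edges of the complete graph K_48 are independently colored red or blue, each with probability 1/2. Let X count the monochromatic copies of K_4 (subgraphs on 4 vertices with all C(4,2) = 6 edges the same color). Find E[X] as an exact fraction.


Let X = Σ_S X_S over the C(48, 4) = 194580 subsets S of size 4, where X_S = 1 if the K_4 on S is monochromatic.
For a fixed S, the K_4 on S has C(4, 2) = 6 edges. P[all 6 edges red] = (1/2)^6, and likewise for blue, so P[monochromatic] = 2·(1/2)^6 = 2^{1 − 6} = 1/32.
By linearity of expectation: E[X] = C(48, 4) · 2^{1 − 6} = 194580 · 1/32 = 48645/8.
Numerically: E[X] ≈ 6080.62500.

E[X] = C(48,4)·2^(1−C(4,2)) = 48645/8 ≈ 6080.62500.


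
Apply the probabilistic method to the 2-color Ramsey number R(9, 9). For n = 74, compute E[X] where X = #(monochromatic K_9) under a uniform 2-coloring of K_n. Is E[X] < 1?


E[X] = C(74, 9) · 2^{1 − 36} = 110524147514 · 2^{−35} = 110524147514/34359738368.
As a reduced fraction: E[X] = 55262073757/17179869184 ≈ 3.2167.
Is E[X] < 1? NO.
Since E[X] ≥ 1, the first-moment bound is inconclusive at n = 74; it does NOT by itself certify R(9, 9) > 74.

E[X] = 55262073757/17179869184 ≈ 3.2167; E[X] ≥ 1; first-moment method inconclusive here.


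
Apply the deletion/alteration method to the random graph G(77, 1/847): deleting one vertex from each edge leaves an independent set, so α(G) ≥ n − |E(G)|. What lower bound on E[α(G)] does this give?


E[|E(G)|] = C(77, 2)·p = 2926 · (1/847) = 38/11.
E[α(G)] ≥ n − E[|E(G)|] = 77 − 38/11 = 809/11.
Numerically: ≈ 73.545.
(This is only a lower bound; the true E[α(G)] may be larger.)

E[α(G)] ≥ 809/11 ≈ 73.545.


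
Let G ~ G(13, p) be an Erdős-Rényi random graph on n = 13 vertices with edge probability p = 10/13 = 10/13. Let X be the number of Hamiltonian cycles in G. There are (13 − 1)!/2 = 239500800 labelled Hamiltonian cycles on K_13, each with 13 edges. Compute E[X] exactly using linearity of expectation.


K_13 has (13 − 1)!/2 = 239500800 labelled Hamiltonian cycles.
For each such Hamiltonian cycle H, let X_H = 1 if all 13 edges of H are present in G. Then P[X_H = 1] = p^{13} = (10/13)^{13} = 10000000000000/302875106592253.
By linearity: E[X] = Σ_H E[X_H] = 239500800 · p^{13} = 239500800 · 10000000000000/302875106592253 = 2395008000000000000000/302875106592253.
Numerically: E[X] ≈ 7.9076e+06.

E[X] = 239500800 · (10/13)^{13} = 2395008000000000000000/302875106592253 ≈ 7.9076e+06.


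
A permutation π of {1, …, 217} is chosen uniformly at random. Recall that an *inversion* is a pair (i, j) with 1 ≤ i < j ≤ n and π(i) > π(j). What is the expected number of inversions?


Write X = Σ X_I over the C(217, 2) = 23436 pairs i < j, with X_I the indicator of one inversion.
There are 23436 indicators.
For each fixed pair i < j, the values π(i) and π(j) are two distinct elements of {1, …, 217} in uniformly random order; by symmetry P[π(i) > π(j)] = 1/2.
By linearity: E[X] = 23436 · (1/2) = C(217, 2) · (1/2) = 23436/2 = 11718 ≈ 11718.000000.

E[X] = 11718 = 11718.000000.


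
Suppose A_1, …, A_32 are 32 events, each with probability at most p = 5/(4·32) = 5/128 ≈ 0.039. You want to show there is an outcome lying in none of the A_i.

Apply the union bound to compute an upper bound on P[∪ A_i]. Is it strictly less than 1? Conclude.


Union bound: P[∪_{i=1}^{32} A_i] ≤ Σ_i P[A_i] ≤ 32·p = 32·(5/128) = 5/4.
Numerically: 5/4 ≈ 1.250.
Is 5/4 < 1? NO.
Since the bound 5/4 is ≥ 1, the union bound is uninformative here; it does NOT by itself certify existence.

32·p = 5/4 ≈ 1.250; existence NOT certified by the union bound.


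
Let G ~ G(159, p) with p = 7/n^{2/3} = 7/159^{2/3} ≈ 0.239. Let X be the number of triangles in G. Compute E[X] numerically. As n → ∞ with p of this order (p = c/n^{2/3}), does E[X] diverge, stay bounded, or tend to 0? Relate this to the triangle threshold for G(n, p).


Number of potential triangles: C(159, 3) = 657359.
Each occurs with probability p³ ≈ (0.239)³ ≈ 1.35675e-02.
By linearity: E[X] = C(159, 3)·p³ ≈ 657359 · 1.35675e-02 ≈ 8918.719.
Since α = 2/3 < 1, p = c/n^{2/3} ≫ 1/n is above the triangle threshold p ~ 1/n. Asymptotically E[X] ~ (c³/6)·n^{3(1−α)} = (7³/6)·n^{1} → ∞; triangles are abundant w.h.p.

E[X] ≈ 8918.719; in regime p = Θ(1/n^{2/3}) E[X] diverges (above the triangle threshold p ~ 1/n).


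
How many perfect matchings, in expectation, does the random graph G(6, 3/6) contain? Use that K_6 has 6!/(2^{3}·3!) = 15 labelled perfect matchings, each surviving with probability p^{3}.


K_6 has 6!/(2^{3}·3!) = 15 labelled perfect matchings.
For each such perfect matching H, let X_H = 1 if all 3 edges of H are present in G. Then P[X_H = 1] = p^{3} = (1/2)^{3} = 1/8.
By linearity: E[X] = Σ_H E[X_H] = 15 · p^{3} = 15 · 1/8 = 15/8.
Numerically: E[X] ≈ 1.875.

E[X] = 15 · (1/2)^{3} = 15/8 ≈ 1.875.


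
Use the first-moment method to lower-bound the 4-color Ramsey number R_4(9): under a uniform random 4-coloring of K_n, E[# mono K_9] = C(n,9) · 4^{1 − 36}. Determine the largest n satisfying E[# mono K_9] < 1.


We need C(n, 9) · 4^{1 − 36} < 1, i.e. C(n, 9) < 4^{36 − 1} = 1180591620717411303424.
Check values of n near the boundary:
  n = 910: C(910, 9) = 1133378248346922788210; 1133378248346922788210 < 1180591620717411303424? YES
  n = 911: C(911, 9) = 1144686900492291197405; 1144686900492291197405 < 1180591620717411303424? YES
  n = 912: C(912, 9) = 1156095740032081475120; 1156095740032081475120 < 1180591620717411303424? YES
  n = 913: C(913, 9) = 1167605542753639808390; 1167605542753639808390 < 1180591620717411303424? YES
  n = 914: C(914, 9) = 1179217089587653905932; 1179217089587653905932 < 1180591620717411303424? YES
  n = 915: C(915, 9) = 1190931166636537885130; 1190931166636537885130 < 1180591620717411303424? NO
The largest n with C(n, 9) < 1180591620717411303424 is n = 914 (where E[X] = 294804272396913476483/295147905179352825856 ≈ 0.9988). Hence R_4(9) > 914, i.e. R_4(9) ≥ 915.

Largest n = 914; hence R_4(9) > 914.


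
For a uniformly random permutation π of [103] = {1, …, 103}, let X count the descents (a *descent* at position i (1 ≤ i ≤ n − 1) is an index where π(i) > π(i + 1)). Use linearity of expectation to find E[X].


Write X = Σ X_I over i = 1, …, 102, with X_I the indicator of one descent.
There are 102 indicators.
For each fixed i, the pair (π(i), π(i+1)) is a uniformly random ordered pair of distinct values from {1, …, 103}; by symmetry P[π(i) > π(i+1)] = 1/2.
By linearity: E[X] = 102 · (1/2) = (103 − 1) · (1/2) = 51 ≈ 51.0000.

E[X] = 51 = 51.0000.


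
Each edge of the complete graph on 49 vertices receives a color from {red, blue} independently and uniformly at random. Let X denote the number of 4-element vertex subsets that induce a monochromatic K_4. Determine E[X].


Let X = Σ_S X_S over the C(49, 4) = 211876 subsets S of size 4, where X_S = 1 if the K_4 on S is monochromatic.
For a fixed S, the K_4 on S has C(4, 2) = 6 edges. P[all 6 edges red] = (1/2)^6, and likewise for blue, so P[monochromatic] = 2·(1/2)^6 = 2^{1 − 6} = 1/32.
By linearity: E[X] = C(49, 4) · 2^{1 − 6} = 211876 · 1/32 = 52969/8.
Numerically: E[X] ≈ 6621.12500.

E[X] = C(49,4)·2^(1−C(4,2)) = 52969/8 ≈ 6621.12500.


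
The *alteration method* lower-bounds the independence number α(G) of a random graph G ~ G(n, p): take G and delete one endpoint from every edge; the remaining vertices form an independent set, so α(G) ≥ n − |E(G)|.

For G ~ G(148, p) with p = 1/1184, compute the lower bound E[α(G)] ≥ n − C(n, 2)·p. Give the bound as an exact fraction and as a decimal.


E[|E(G)|] = C(148, 2)·p = 10878 · (1/1184) = 147/16.
E[α(G)] ≥ n − E[|E(G)|] = 148 − 147/16 = 2221/16.
Numerically: ≈ 138.81250.
(This is only a lower bound; the true E[α(G)] may be larger.)

E[α(G)] ≥ 2221/16 ≈ 138.81250.


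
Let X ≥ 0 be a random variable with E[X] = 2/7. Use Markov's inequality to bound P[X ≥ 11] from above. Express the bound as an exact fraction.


μ = E[X] = 2/7, a = 11.
Markov: P[X ≥ 11] ≤ μ/a = (2/7)/11 = 2/77.
Numerically: ≈ 0.026.
(Since a = 11 > μ = 0.286, the bound 2/77 is < 1 and informative.)

P[X ≥ 11] ≤ 2/77 ≈ 0.026.


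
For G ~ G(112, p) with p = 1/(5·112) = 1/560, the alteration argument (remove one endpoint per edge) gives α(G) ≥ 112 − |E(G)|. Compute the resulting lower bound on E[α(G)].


E[|E(G)|] = C(112, 2)·p = 6216 · (1/560) = 111/10.
E[α(G)] ≥ n − E[|E(G)|] = 112 − 111/10 = 1009/10.
Numerically: ≈ 100.90000.
(This is only a lower bound; the true E[α(G)] may be larger.)

E[α(G)] ≥ 1009/10 ≈ 100.90000.


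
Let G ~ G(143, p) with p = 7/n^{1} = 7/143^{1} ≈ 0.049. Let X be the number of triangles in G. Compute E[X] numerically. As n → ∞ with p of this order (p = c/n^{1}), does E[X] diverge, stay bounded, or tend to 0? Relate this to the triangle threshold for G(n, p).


Number of potential triangles: C(143, 3) = 477191.
Each occurs with probability p³ ≈ (0.049)³ ≈ 1.17297e-04.
By linearity: E[X] = C(143, 3)·p³ ≈ 477191 · 1.17297e-04 ≈ 55.973.
Here α = 1, so p = 7/n is exactly at the triangle threshold p ~ 1/n. Asymptotically E[X] → c³/6 = 7³/6 = 343/6 ≈ 57.167, a bounded constant. In this regime the triangle count is asymptotically Poisson(c³/6).

E[X] ≈ 55.973; in regime p = Θ(1/n^{1}) E[X] stays bounded (at the triangle threshold p ~ 1/n).


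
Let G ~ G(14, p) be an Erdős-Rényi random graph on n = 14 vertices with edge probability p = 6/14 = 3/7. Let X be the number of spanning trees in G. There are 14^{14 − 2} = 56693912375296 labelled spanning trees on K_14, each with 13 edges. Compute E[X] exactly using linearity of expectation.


K_14 has 14^{14 − 2} = 56693912375296 labelled spanning trees.
For each such spanning tree H, let X_H = 1 if all 13 edges of H are present in G. Then P[X_H = 1] = p^{13} = (3/7)^{13} = 1594323/96889010407.
By linearity of expectation: E[X] = Σ_H E[X_H] = 56693912375296 · p^{13} = 56693912375296 · 1594323/96889010407 = 6530347008/7.
Numerically: E[X] ≈ 9.32907e+08.

E[X] = 56693912375296 · (3/7)^{13} = 6530347008/7 ≈ 9.32907e+08.


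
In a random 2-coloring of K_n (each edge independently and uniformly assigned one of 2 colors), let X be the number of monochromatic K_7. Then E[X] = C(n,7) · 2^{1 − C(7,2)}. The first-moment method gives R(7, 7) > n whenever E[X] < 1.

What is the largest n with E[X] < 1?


We need C(n, 7) · 2^{1 − 21} < 1, i.e. C(n, 7) < 2^{21 − 1} = 1048576.
Check values of n near the boundary:
  n = 26: C(26, 7) = 657800; 657800 < 1048576? YES
  n = 27: C(27, 7) = 888030; 888030 < 1048576? YES
  n = 28: C(28, 7) = 1184040; 1184040 < 1048576? NO
  n = 29: C(29, 7) = 1560780; 1560780 < 1048576? NO
  n = 30: C(30, 7) = 2035800; 2035800 < 1048576? NO
The largest n with C(n, 7) < 1048576 is n = 27 (where E[X] = 444015/524288 ≈ 0.847). Hence R(7, 7) > 27, i.e. R(7, 7) ≥ 28.

Largest n = 27; hence R(7, 7) > 27.


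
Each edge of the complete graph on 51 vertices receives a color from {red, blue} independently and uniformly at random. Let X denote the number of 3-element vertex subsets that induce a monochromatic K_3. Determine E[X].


Let X = Σ_S X_S over the C(51, 3) = 20825 subsets S of size 3, where X_S = 1 if the K_3 on S is monochromatic.
For a fixed S, the K_3 on S has C(3, 2) = 3 edges. P[all 3 edges red] = (1/2)^3, and likewise for blue, so P[monochromatic] = 2·(1/2)^3 = 2^{1 − 3} = 1/4.
By linearity: E[X] = C(51, 3) · 2^{1 − 3} = 20825 · 1/4 = 20825/4.
Numerically: E[X] ≈ 5206.250.

E[X] = C(51,3)·2^(1−C(3,2)) = 20825/4 ≈ 5206.250.


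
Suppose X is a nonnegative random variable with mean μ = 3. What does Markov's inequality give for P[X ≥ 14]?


μ = E[X] = 3, a = 14.
Markov: P[X ≥ 14] ≤ μ/a = (3)/14 = 3/14.
Numerically: ≈ 0.2143.
(Since a = 14 > μ = 3.0000, the bound 3/14 is < 1 and informative.)

P[X ≥ 14] ≤ 3/14 ≈ 0.2143.


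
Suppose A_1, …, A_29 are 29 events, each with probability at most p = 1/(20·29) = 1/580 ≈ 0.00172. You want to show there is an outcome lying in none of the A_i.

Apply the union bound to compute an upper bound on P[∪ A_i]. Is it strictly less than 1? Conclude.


Union bound: P[∪_{i=1}^{29} A_i] ≤ Σ_i P[A_i] ≤ 29·p = 29·(1/580) = 1/20.
Numerically: 1/20 ≈ 0.05000.
Is 1/20 < 1? YES.
Since P[∪ A_i] ≤ 1/20 < 1, the complement has P[∩ A_i^c] ≥ 1 − 1/20 = 19/20 > 0, so some outcome avoids every A_i.

29·p = 1/20 ≈ 0.05000; existence CERTIFIED by the union bound.
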